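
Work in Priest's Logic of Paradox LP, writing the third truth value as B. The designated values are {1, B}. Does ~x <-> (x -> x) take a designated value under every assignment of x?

Countermodel: x=1 gives 0, which is not designated.

No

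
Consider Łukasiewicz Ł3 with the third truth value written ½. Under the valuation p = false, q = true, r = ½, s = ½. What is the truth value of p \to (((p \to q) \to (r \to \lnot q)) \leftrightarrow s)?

p \to q = false \to true = true
\lnot q = \lnot true = false
r \to \lnot q = ½ \to false = ½  [min(1, 1−½+0)]
(p \to q) \to (r \to \lnot q) = true \to ½ = ½
((p \to q) \to (r \to \lnot q)) \leftrightarrow s = ½ \leftrightarrow ½ = true
p \to (((p \to q) \to (r \to \lnot q)) \leftrightarrow s) = false \to true = true

true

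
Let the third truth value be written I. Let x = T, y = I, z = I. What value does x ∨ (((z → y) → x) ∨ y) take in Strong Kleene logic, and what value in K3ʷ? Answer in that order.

In Strong Kleene logic: z → y = I → I = I
(z → y) → x = I → T = T
((z → y) → x) ∨ y = T ∨ I = T
x ∨ (((z → y) → x) ∨ y) = T ∨ T = T
In K3ʷ: z → y = I → I = I
(z → y) → x = I → T = I
((z → y) → x) ∨ y = I ∨ I = I
x ∨ (((z → y) → x) ∨ y) = T ∨ I = I
They differ because Strong Kleene logic and K3ʷ treat I differently under the binary connectives.

T; I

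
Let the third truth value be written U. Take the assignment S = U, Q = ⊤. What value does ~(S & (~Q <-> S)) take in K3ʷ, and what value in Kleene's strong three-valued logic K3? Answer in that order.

In K3ʷ: ~Q = ~⊤ = ⊥
~Q <-> S = ⊥ <-> U = U
S & (~Q <-> S) = U & U = U
~(S & (~Q <-> S)) = ~U = U
In Kleene's strong three-valued logic K3: ~Q = ~⊤ = ⊥
~Q <-> S = ⊥ <-> U = U
S & (~Q <-> S) = U & U = U
~(S & (~Q <-> S)) = ~U = U

U; U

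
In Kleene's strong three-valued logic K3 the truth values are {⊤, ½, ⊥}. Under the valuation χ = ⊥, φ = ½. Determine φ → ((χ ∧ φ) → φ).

⊤

χ ∧ φ = ⊥ ∧ ½ = ⊥
(χ ∧ φ) → φ = ⊥ → ½ = ⊤  [¬⊥ ∨ ½]
φ → ((χ ∧ φ) → φ) = ½ → ⊤ = ⊤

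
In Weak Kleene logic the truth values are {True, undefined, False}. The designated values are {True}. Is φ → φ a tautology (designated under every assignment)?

Countermodel: φ=undefined gives undefined, which is not designated.

No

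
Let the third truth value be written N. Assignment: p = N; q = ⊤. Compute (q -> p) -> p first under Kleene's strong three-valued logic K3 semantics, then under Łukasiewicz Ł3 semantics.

N; ⊤

In Kleene's strong three-valued logic K3: q -> p = ⊤ -> N = N  [~⊤ | N]
(q -> p) -> p = N -> N = N
In Łukasiewicz Ł3: q -> p = ⊤ -> N = N  [min(1, 1−1+½)]
(q -> p) -> p = N -> N = ⊤
They differ because Kleene's strong three-valued logic K3 and Łukasiewicz Ł3 treat N differently under implication.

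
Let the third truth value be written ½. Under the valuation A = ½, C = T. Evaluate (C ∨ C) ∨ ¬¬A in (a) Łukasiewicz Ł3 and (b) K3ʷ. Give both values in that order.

T; ½

In Łukasiewicz Ł3: C ∨ C = T ∨ T = T
¬A = ¬½ = ½
¬¬A = ¬½ = ½
(C ∨ C) ∨ ¬¬A = T ∨ ½ = T
In K3ʷ: C ∨ C = T ∨ T = T
¬A = ¬½ = ½
¬¬A = ¬½ = ½
(C ∨ C) ∨ ¬¬A = T ∨ ½ = ½
They differ because Łukasiewicz Ł3 and K3ʷ treat ½ differently under the binary connectives.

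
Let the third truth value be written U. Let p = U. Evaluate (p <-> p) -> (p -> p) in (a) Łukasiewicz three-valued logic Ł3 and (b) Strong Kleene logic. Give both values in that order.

In Łukasiewicz three-valued logic Ł3: p <-> p = U <-> U = ⊤  [1 − |½−½|]
p -> p = U -> U = ⊤
(p <-> p) -> (p -> p) = ⊤ -> ⊤ = ⊤
In Strong Kleene logic: p <-> p = U <-> U = U
p -> p = U -> U = U
(p <-> p) -> (p -> p) = U -> U = U
They differ because Łukasiewicz three-valued logic Ł3 and Strong Kleene logic treat U differently under implication.

⊤; U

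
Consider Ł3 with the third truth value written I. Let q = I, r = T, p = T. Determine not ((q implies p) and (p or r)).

q implies p = I implies T = T
p or r = T or T = T
(q implies p) and (p or r) = T and T = T
not ((q implies p) and (p or r)) = not T = F

F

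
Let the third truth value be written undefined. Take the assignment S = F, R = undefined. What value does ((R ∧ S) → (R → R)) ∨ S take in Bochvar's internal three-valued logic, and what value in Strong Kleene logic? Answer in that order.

In Bochvar's internal three-valued logic: R ∧ S = undefined ∧ F = undefined
R → R = undefined → undefined = undefined
(R ∧ S) → (R → R) = undefined → undefined = undefined
((R ∧ S) → (R → R)) ∨ S = undefined ∨ F = undefined
In Strong Kleene logic: R ∧ S = undefined ∧ F = F
R → R = undefined → undefined = undefined
(R ∧ S) → (R → R) = F → undefined = T
((R ∧ S) → (R → R)) ∨ S = T ∨ F = T
They differ because Bochvar's internal three-valued logic and Strong Kleene logic treat undefined differently under the binary connectives.

undefined; T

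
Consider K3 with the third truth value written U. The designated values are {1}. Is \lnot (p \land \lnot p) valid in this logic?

Countermodel: p=U gives U, which is not designated.

No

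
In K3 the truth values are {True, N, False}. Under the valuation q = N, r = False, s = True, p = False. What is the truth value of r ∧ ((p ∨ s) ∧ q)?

False

p ∨ s = False ∨ True = True
(p ∨ s) ∧ q = True ∧ N = N
r ∧ ((p ∨ s) ∧ q) = False ∧ N = False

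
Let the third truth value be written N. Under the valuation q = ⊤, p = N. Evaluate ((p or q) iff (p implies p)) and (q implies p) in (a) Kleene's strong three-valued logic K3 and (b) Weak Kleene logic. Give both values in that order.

In Kleene's strong three-valued logic K3: p or q = N or ⊤ = ⊤
p implies p = N implies N = N  [not N or N]
(p or q) iff (p implies p) = ⊤ iff N = N
q implies p = ⊤ implies N = N
((p or q) iff (p implies p)) and (q implies p) = N and N = N
In Weak Kleene logic: p or q = N or ⊤ = N
p implies p = N implies N = N  [any arg is the third value ⇒ result is the third value]
(p or q) iff (p implies p) = N iff N = N
q implies p = ⊤ implies N = N
((p or q) iff (p implies p)) and (q implies p) = N and N = N

N; N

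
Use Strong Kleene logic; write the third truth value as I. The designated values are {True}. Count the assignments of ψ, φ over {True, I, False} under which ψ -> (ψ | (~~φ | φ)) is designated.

7

Of the 9 assignments, 7 give a value in {True}.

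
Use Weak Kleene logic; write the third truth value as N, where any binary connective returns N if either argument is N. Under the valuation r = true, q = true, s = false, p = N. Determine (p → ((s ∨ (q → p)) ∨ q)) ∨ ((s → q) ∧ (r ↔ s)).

q → p = true → N = N  [any arg is the third value ⇒ result is the third value]
s ∨ (q → p) = false ∨ N = N
(s ∨ (q → p)) ∨ q = N ∨ true = N
p → ((s ∨ (q → p)) ∨ q) = N → N = N
s → q = false → true = true
r ↔ s = true ↔ false = false
(s → q) ∧ (r ↔ s) = true ∧ false = false
(p → ((s ∨ (q → p)) ∨ q)) ∨ ((s → q) ∧ (r ↔ s)) = N ∨ false = N

N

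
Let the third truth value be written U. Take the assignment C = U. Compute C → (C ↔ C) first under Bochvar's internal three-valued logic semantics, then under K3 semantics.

In Bochvar's internal three-valued logic: C ↔ C = U ↔ U = U
C → (C ↔ C) = U → U = U  [any arg is the third value ⇒ result is the third value]
In K3: C ↔ C = U ↔ U = U
C → (C ↔ C) = U → U = U  [¬U ∨ U]

U; U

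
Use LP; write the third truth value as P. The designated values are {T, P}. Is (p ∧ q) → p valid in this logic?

Every assignment of p, q over {T, P, F} gives a value in {T, P}.
In particular, with p=P, q=P: (p ∧ q) → p = P.

Yes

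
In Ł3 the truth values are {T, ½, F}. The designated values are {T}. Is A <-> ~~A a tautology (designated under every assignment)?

Yes

Every assignment of A over {T, ½, F} gives a value in {T}.
In particular, with A=½: A <-> ~~A = T.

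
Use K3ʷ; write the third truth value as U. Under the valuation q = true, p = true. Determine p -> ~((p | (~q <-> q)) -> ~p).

true

~q = ~true = false
~q <-> q = false <-> true = false
p | (~q <-> q) = true | false = true
~p = ~true = false
(p | (~q <-> q)) -> ~p = true -> false = false
~((p | (~q <-> q)) -> ~p) = ~false = true
p -> ~((p | (~q <-> q)) -> ~p) = true -> true = true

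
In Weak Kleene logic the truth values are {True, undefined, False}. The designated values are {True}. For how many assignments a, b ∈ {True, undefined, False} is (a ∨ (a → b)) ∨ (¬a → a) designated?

4

Designated under: (a=True, b=True); (a=True, b=False); (a=False, b=True); (a=False, b=False).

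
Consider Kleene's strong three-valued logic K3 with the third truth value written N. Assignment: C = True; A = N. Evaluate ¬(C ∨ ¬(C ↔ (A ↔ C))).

False

A ↔ C = N ↔ True = N
C ↔ (A ↔ C) = True ↔ N = N
¬(C ↔ (A ↔ C)) = ¬N = N
C ∨ ¬(C ↔ (A ↔ C)) = True ∨ N = True
¬(C ∨ ¬(C ↔ (A ↔ C))) = ¬True = False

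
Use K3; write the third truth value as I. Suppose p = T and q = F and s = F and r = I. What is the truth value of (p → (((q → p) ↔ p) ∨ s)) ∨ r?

T

q → p = F → T = T
(q → p) ↔ p = T ↔ T = T
((q → p) ↔ p) ∨ s = T ∨ F = T
p → (((q → p) ↔ p) ∨ s) = T → T = T
(p → (((q → p) ↔ p) ∨ s)) ∨ r = T ∨ I = T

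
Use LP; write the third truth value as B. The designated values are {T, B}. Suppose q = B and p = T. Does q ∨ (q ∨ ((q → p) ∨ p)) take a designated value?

Yes

q → p = B → T = T  [¬B ∨ T]
(q → p) ∨ p = T ∨ T = T
q ∨ ((q → p) ∨ p) = B ∨ T = T
q ∨ (q ∨ ((q → p) ∨ p)) = B ∨ T = T
T ∈ {T, B}.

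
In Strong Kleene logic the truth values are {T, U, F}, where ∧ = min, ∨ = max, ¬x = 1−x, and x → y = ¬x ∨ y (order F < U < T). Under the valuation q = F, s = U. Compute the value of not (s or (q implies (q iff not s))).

not s = not U = U
q iff not s = F iff U = U
q implies (q iff not s) = F implies U = T  [not F or U]
s or (q implies (q iff not s)) = U or T = T
not (s or (q implies (q iff not s))) = not T = F

F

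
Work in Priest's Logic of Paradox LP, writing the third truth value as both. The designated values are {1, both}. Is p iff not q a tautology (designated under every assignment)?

No

Countermodel: p=1, q=1 gives 0, which is not designated.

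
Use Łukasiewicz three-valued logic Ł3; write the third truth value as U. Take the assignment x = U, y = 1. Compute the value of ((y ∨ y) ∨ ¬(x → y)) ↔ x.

U

y ∨ y = 1 ∨ 1 = 1
x → y = U → 1 = 1  [min(1, 1−½+1)]
¬(x → y) = ¬1 = 0
(y ∨ y) ∨ ¬(x → y) = 1 ∨ 0 = 1
((y ∨ y) ∨ ¬(x → y)) ↔ x = 1 ↔ U = U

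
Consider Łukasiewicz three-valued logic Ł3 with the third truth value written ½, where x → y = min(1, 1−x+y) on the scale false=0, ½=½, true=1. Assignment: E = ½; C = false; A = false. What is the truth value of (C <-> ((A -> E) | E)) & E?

false

A -> E = false -> ½ = true  [min(1, 1−0+½)]
(A -> E) | E = true | ½ = true
C <-> ((A -> E) | E) = false <-> true = false
(C <-> ((A -> E) | E)) & E = false & ½ = false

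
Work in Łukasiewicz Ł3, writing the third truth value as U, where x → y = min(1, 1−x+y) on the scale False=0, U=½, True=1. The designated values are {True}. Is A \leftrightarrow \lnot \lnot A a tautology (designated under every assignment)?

Yes

Every assignment of A over {True, U, False} gives a value in {True}.
In particular, with A=U: A \leftrightarrow \lnot \lnot A = True.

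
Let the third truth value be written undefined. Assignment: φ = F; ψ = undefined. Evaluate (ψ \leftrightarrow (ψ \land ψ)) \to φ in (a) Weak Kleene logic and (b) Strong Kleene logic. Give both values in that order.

In Weak Kleene logic: ψ \land ψ = undefined \land undefined = undefined
ψ \leftrightarrow (ψ \land ψ) = undefined \leftrightarrow undefined = undefined
(ψ \leftrightarrow (ψ \land ψ)) \to φ = undefined \to F = undefined
In Strong Kleene logic: ψ \land ψ = undefined \land undefined = undefined
ψ \leftrightarrow (ψ \land ψ) = undefined \leftrightarrow undefined = undefined
(ψ \leftrightarrow (ψ \land ψ)) \to φ = undefined \to F = undefined

undefined; undefined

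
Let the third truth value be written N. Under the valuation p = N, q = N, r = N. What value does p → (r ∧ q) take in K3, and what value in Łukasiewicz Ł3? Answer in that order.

N; ⊤

In K3: r ∧ q = N ∧ N = N
p → (r ∧ q) = N → N = N
In Łukasiewicz Ł3: r ∧ q = N ∧ N = N
p → (r ∧ q) = N → N = ⊤
They differ because K3 and Łukasiewicz Ł3 treat N differently under implication.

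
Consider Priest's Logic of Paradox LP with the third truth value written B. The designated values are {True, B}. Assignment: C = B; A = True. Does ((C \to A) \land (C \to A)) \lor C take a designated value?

Yes

C \to A = B \to True = True  [\lnot B \lor True]
C \to A = B \to True = True
(C \to A) \land (C \to A) = True \land True = True
((C \to A) \land (C \to A)) \lor C = True \lor B = True
True ∈ {True, B}.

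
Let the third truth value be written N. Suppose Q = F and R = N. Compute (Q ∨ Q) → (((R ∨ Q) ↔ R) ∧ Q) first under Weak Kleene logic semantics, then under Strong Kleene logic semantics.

N; T

In Weak Kleene logic: Q ∨ Q = F ∨ F = F
R ∨ Q = N ∨ F = N
(R ∨ Q) ↔ R = N ↔ N = N
((R ∨ Q) ↔ R) ∧ Q = N ∧ F = N
(Q ∨ Q) → (((R ∨ Q) ↔ R) ∧ Q) = F → N = N  [any arg is the third value ⇒ result is the third value]
In Strong Kleene logic: Q ∨ Q = F ∨ F = F
R ∨ Q = N ∨ F = N
(R ∨ Q) ↔ R = N ↔ N = N
((R ∨ Q) ↔ R) ∧ Q = N ∧ F = F
(Q ∨ Q) → (((R ∨ Q) ↔ R) ∧ Q) = F → F = T
They differ because Weak Kleene logic and Strong Kleene logic treat N differently under the binary connectives.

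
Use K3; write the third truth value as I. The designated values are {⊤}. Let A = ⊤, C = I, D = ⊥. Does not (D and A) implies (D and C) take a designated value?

No

D and A = ⊥ and ⊤ = ⊥
not (D and A) = not ⊥ = ⊤
D and C = ⊥ and I = ⊥
not (D and A) implies (D and C) = ⊤ implies ⊥ = ⊥
⊥ ∉ {⊤}.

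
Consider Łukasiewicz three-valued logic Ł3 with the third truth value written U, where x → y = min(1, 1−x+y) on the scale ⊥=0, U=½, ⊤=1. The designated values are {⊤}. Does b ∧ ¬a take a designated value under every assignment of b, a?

Countermodel: b=⊤, a=⊤ gives ⊥, which is not designated.

No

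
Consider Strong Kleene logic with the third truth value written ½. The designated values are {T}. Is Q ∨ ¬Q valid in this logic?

Countermodel: Q=½ gives ½, which is not designated.

No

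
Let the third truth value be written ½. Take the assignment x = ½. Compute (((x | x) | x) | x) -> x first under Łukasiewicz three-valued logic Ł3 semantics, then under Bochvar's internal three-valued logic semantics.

true; ½

In Łukasiewicz three-valued logic Ł3: x | x = ½ | ½ = ½
(x | x) | x = ½ | ½ = ½
((x | x) | x) | x = ½ | ½ = ½
(((x | x) | x) | x) -> x = ½ -> ½ = true  [min(1, 1−½+½)]
In Bochvar's internal three-valued logic: x | x = ½ | ½ = ½
(x | x) | x = ½ | ½ = ½
((x | x) | x) | x = ½ | ½ = ½
(((x | x) | x) | x) -> x = ½ -> ½ = ½  [any arg is the third value ⇒ result is the third value]
They differ because Łukasiewicz three-valued logic Ł3 and Bochvar's internal three-valued logic treat ½ differently under the binary connectives.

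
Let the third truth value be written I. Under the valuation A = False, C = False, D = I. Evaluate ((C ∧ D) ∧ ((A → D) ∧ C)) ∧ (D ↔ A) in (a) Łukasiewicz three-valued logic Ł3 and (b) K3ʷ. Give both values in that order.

In Łukasiewicz three-valued logic Ł3: C ∧ D = False ∧ I = False
A → D = False → I = True  [min(1, 1−0+½)]
(A → D) ∧ C = True ∧ False = False
(C ∧ D) ∧ ((A → D) ∧ C) = False ∧ False = False
D ↔ A = I ↔ False = I
((C ∧ D) ∧ ((A → D) ∧ C)) ∧ (D ↔ A) = False ∧ I = False
In K3ʷ: C ∧ D = False ∧ I = I
A → D = False → I = I  [any arg is the third value ⇒ result is the third value]
(A → D) ∧ C = I ∧ False = I
(C ∧ D) ∧ ((A → D) ∧ C) = I ∧ I = I
D ↔ A = I ↔ False = I
((C ∧ D) ∧ ((A → D) ∧ C)) ∧ (D ↔ A) = I ∧ I = I
They differ because Łukasiewicz three-valued logic Ł3 and K3ʷ treat I differently under the binary connectives.

False; I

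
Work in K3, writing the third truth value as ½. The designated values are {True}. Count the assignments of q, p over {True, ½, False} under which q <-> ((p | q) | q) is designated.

Designated under: (q=True, p=True); (q=True, p=½); (q=True, p=False); (q=False, p=False).

4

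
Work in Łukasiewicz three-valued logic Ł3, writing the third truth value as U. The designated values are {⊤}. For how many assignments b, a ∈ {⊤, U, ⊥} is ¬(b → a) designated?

Designated under: (b=⊤, a=⊥).

1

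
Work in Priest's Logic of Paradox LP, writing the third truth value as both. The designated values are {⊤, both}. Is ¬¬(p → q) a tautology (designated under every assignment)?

No

Countermodel: p=⊤, q=⊥ gives ⊥, which is not designated.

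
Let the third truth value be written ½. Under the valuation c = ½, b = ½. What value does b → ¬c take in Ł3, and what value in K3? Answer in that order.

In Ł3: ¬c = ¬½ = ½
b → ¬c = ½ → ½ = True
In K3: ¬c = ¬½ = ½
b → ¬c = ½ → ½ = ½
They differ because Ł3 and K3 treat ½ differently under implication.

True; ½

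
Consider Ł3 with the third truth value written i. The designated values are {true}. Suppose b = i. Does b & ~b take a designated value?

No

~b = ~i = i
b & ~b = i & i = i
i ∉ {true}.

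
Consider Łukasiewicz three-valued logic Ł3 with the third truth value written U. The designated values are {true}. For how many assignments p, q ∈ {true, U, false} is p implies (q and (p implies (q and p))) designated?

Of the 9 assignments, 6 give a value in {true}.

6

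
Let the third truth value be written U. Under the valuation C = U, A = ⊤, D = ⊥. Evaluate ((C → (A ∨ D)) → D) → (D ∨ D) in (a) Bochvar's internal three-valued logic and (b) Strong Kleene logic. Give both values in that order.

U; ⊤

In Bochvar's internal three-valued logic: A ∨ D = ⊤ ∨ ⊥ = ⊤
C → (A ∨ D) = U → ⊤ = U  [any arg is the third value ⇒ result is the third value]
(C → (A ∨ D)) → D = U → ⊥ = U
D ∨ D = ⊥ ∨ ⊥ = ⊥
((C → (A ∨ D)) → D) → (D ∨ D) = U → ⊥ = U
In Strong Kleene logic: A ∨ D = ⊤ ∨ ⊥ = ⊤
C → (A ∨ D) = U → ⊤ = ⊤  [¬U ∨ ⊤]
(C → (A ∨ D)) → D = ⊤ → ⊥ = ⊥
D ∨ D = ⊥ ∨ ⊥ = ⊥
((C → (A ∨ D)) → D) → (D ∨ D) = ⊥ → ⊥ = ⊤
They differ because Bochvar's internal three-valued logic and Strong Kleene logic treat U differently under the binary connectives.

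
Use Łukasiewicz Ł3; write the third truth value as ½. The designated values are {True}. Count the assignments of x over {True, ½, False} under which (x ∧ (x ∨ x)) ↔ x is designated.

x=True: True ✓
x=½: True ✓
x=False: True ✓

3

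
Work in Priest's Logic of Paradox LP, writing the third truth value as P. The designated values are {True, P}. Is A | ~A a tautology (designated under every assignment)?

Every assignment of A over {True, P, False} gives a value in {True, P}.
In particular, with A=P: A | ~A = P.

Yes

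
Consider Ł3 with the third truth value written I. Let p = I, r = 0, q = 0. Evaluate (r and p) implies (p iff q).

r and p = 0 and I = 0
p iff q = I iff 0 = I
(r and p) implies (p iff q) = 0 implies I = 1

1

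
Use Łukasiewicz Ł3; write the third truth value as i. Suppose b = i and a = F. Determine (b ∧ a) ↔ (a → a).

F

b ∧ a = i ∧ F = F
a → a = F → F = T
(b ∧ a) ↔ (a → a) = F ↔ T = F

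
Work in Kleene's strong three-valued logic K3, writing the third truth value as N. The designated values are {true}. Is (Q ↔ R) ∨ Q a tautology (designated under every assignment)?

No

Countermodel: Q=N, R=true gives N, which is not designated.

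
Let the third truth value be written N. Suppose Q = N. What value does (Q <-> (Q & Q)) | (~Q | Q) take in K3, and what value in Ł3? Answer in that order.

In K3: Q & Q = N & N = N
Q <-> (Q & Q) = N <-> N = N
~Q = ~N = N
~Q | Q = N | N = N
(Q <-> (Q & Q)) | (~Q | Q) = N | N = N
In Ł3: Q & Q = N & N = N
Q <-> (Q & Q) = N <-> N = 1
~Q = ~N = N
~Q | Q = N | N = N
(Q <-> (Q & Q)) | (~Q | Q) = 1 | N = 1
They differ because K3 and Ł3 treat N differently under implication.

N; 1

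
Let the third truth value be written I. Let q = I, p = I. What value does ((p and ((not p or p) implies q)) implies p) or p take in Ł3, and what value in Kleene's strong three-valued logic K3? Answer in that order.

true; I

In Ł3: not p = not I = I
not p or p = I or I = I
(not p or p) implies q = I implies I = true  [min(1, 1−½+½)]
p and ((not p or p) implies q) = I and true = I
(p and ((not p or p) implies q)) implies p = I implies I = true
((p and ((not p or p) implies q)) implies p) or p = true or I = true
In Kleene's strong three-valued logic K3: not p = not I = I
not p or p = I or I = I
(not p or p) implies q = I implies I = I
p and ((not p or p) implies q) = I and I = I
(p and ((not p or p) implies q)) implies p = I implies I = I
((p and ((not p or p) implies q)) implies p) or p = I or I = I
They differ because Ł3 and Kleene's strong three-valued logic K3 treat I differently under implication.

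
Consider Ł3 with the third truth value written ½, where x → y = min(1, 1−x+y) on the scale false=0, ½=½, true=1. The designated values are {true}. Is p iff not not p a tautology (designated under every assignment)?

Yes

Every assignment of p over {true, ½, false} gives a value in {true}.
In particular, with p=½: p iff not not p = true.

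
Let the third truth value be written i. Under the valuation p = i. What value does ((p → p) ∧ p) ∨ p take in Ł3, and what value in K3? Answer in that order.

In Ł3: p → p = i → i = True  [min(1, 1−½+½)]
(p → p) ∧ p = True ∧ i = i
((p → p) ∧ p) ∨ p = i ∨ i = i
In K3: p → p = i → i = i  [¬i ∨ i]
(p → p) ∧ p = i ∧ i = i
((p → p) ∧ p) ∨ p = i ∨ i = i

i; i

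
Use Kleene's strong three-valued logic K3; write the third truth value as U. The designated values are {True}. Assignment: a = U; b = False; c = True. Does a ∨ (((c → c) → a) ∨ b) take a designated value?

No

c → c = True → True = True
(c → c) → a = True → U = U  [¬True ∨ U]
((c → c) → a) ∨ b = U ∨ False = U
a ∨ (((c → c) → a) ∨ b) = U ∨ U = U
U ∉ {True}.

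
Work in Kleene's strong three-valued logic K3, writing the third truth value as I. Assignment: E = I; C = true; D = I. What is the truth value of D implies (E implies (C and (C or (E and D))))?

E and D = I and I = I
C or (E and D) = true or I = true
C and (C or (E and D)) = true and true = true
E implies (C and (C or (E and D))) = I implies true = true  [not I or true]
D implies (E implies (C and (C or (E and D)))) = I implies true = true

true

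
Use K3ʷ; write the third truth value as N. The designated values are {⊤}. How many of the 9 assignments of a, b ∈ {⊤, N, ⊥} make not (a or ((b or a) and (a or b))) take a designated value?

1

Designated under: (a=⊥, b=⊥).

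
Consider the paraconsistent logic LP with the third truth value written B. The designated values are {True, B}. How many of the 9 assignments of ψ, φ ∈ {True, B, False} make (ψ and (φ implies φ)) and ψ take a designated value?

Of the 9 assignments, 6 give a value in {True, B}.

6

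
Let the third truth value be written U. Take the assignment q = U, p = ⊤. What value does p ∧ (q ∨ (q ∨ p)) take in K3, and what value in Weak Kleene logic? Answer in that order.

In K3: q ∨ p = U ∨ ⊤ = ⊤
q ∨ (q ∨ p) = U ∨ ⊤ = ⊤
p ∧ (q ∨ (q ∨ p)) = ⊤ ∧ ⊤ = ⊤
In Weak Kleene logic: q ∨ p = U ∨ ⊤ = U
q ∨ (q ∨ p) = U ∨ U = U
p ∧ (q ∨ (q ∨ p)) = ⊤ ∧ U = U
They differ because K3 and Weak Kleene logic treat U differently under the binary connectives.

⊤; U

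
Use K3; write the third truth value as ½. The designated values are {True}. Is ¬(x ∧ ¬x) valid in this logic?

No

Countermodel: x=½ gives ½, which is not designated.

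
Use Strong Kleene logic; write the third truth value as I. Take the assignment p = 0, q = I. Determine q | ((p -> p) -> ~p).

1

p -> p = 0 -> 0 = 1
~p = ~0 = 1
(p -> p) -> ~p = 1 -> 1 = 1
q | ((p -> p) -> ~p) = I | 1 = 1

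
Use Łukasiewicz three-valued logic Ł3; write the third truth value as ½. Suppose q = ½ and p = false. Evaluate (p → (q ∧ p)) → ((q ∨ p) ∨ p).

½

q ∧ p = ½ ∧ false = false
p → (q ∧ p) = false → false = true
q ∨ p = ½ ∨ false = ½
(q ∨ p) ∨ p = ½ ∨ false = ½
(p → (q ∧ p)) → ((q ∨ p) ∨ p) = true → ½ = ½  [min(1, 1−1+½)]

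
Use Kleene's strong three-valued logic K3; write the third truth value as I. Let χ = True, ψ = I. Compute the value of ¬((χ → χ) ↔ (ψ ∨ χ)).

False

χ → χ = True → True = True
ψ ∨ χ = I ∨ True = True
(χ → χ) ↔ (ψ ∨ χ) = True ↔ True = True
¬((χ → χ) ↔ (ψ ∨ χ)) = ¬True = False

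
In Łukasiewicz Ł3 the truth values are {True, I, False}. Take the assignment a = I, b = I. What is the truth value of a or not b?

not b = not I = I
a or not b = I or I = I

I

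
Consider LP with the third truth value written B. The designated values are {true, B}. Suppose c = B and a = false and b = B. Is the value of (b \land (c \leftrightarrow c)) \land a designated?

c \leftrightarrow c = B \leftrightarrow B = B
b \land (c \leftrightarrow c) = B \land B = B
(b \land (c \leftrightarrow c)) \land a = B \land false = false
false ∉ {true, B}.

No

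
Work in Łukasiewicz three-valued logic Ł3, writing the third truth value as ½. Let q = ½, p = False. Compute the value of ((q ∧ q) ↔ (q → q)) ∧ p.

q ∧ q = ½ ∧ ½ = ½
q → q = ½ → ½ = True  [min(1, 1−½+½)]
(q ∧ q) ↔ (q → q) = ½ ↔ True = ½
((q ∧ q) ↔ (q → q)) ∧ p = ½ ∧ False = False

False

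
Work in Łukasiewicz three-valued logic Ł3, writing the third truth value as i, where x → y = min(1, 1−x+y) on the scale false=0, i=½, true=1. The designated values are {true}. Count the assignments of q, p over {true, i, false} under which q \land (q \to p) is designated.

Designated under: (q=true, p=true).

1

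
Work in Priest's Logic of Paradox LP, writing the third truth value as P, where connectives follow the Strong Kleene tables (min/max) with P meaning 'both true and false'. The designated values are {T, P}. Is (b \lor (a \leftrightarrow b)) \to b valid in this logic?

Countermodel: b=F, a=F gives F, which is not designated.

No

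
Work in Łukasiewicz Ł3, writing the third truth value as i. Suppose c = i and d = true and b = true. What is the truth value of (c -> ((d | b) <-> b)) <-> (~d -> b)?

true

d | b = true | true = true
(d | b) <-> b = true <-> true = true
c -> ((d | b) <-> b) = i -> true = true  [min(1, 1−½+1)]
~d = ~true = false
~d -> b = false -> true = true
(c -> ((d | b) <-> b)) <-> (~d -> b) = true <-> true = true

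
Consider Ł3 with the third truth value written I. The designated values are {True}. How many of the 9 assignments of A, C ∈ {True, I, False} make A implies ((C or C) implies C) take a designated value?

9

Of the 9 assignments, 9 give a value in {True}.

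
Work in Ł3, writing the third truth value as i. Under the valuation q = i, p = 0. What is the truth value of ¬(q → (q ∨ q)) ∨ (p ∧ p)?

0

q ∨ q = i ∨ i = i
q → (q ∨ q) = i → i = 1  [min(1, 1−½+½)]
¬(q → (q ∨ q)) = ¬1 = 0
p ∧ p = 0 ∧ 0 = 0
¬(q → (q ∨ q)) ∨ (p ∧ p) = 0 ∨ 0 = 0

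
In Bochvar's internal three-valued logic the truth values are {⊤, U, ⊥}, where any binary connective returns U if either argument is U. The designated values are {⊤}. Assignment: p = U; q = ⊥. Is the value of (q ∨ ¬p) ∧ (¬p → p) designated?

No

¬p = ¬U = U
q ∨ ¬p = ⊥ ∨ U = U
¬p = ¬U = U
¬p → p = U → U = U  [any arg is the third value ⇒ result is the third value]
(q ∨ ¬p) ∧ (¬p → p) = U ∧ U = U
U ∉ {⊤}.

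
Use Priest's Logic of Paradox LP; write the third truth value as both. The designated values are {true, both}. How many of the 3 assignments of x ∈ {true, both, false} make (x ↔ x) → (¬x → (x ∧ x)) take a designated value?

2

x=true: true ✓
x=both: both ✓
x=false: false ·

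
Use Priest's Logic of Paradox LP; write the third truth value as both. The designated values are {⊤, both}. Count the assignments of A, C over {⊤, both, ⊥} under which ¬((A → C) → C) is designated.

Of the 9 assignments, 5 give a value in {⊤, both}.

5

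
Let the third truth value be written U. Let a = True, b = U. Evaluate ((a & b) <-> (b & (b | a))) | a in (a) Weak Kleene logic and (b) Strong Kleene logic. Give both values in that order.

U; True

In Weak Kleene logic: a & b = True & U = U
b | a = U | True = U
b & (b | a) = U & U = U
(a & b) <-> (b & (b | a)) = U <-> U = U
((a & b) <-> (b & (b | a))) | a = U | True = U
In Strong Kleene logic: a & b = True & U = U
b | a = U | True = True
b & (b | a) = U & True = U
(a & b) <-> (b & (b | a)) = U <-> U = U
((a & b) <-> (b & (b | a))) | a = U | True = True
They differ because Weak Kleene logic and Strong Kleene logic treat U differently under the binary connectives.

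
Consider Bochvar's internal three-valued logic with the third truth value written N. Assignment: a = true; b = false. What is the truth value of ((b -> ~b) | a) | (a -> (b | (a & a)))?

~b = ~false = true
b -> ~b = false -> true = true
(b -> ~b) | a = true | true = true
a & a = true & true = true
b | (a & a) = false | true = true
a -> (b | (a & a)) = true -> true = true
((b -> ~b) | a) | (a -> (b | (a & a))) = true | true = true

true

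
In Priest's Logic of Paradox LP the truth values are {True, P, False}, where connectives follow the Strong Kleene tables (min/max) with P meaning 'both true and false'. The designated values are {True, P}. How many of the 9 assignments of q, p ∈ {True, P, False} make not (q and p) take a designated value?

8

Of the 9 assignments, 8 give a value in {True, P}.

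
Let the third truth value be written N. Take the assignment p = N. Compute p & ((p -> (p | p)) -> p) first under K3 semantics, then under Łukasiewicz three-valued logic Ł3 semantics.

N; N

In K3: p | p = N | N = N
p -> (p | p) = N -> N = N
(p -> (p | p)) -> p = N -> N = N
p & ((p -> (p | p)) -> p) = N & N = N
In Łukasiewicz three-valued logic Ł3: p | p = N | N = N
p -> (p | p) = N -> N = True  [min(1, 1−½+½)]
(p -> (p | p)) -> p = True -> N = N
p & ((p -> (p | p)) -> p) = N & N = N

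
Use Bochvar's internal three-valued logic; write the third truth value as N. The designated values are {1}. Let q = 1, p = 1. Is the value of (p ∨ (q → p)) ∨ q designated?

q → p = 1 → 1 = 1
p ∨ (q → p) = 1 ∨ 1 = 1
(p ∨ (q → p)) ∨ q = 1 ∨ 1 = 1
1 ∈ {1}.

Yes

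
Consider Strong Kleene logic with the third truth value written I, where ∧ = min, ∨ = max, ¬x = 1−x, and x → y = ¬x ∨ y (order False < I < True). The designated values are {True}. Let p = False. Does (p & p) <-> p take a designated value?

p & p = False & False = False
(p & p) <-> p = False <-> False = True
True ∈ {True}.

Yes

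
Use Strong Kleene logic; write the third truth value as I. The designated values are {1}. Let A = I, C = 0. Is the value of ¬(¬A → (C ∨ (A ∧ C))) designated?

No

¬A = ¬I = I
A ∧ C = I ∧ 0 = 0
C ∨ (A ∧ C) = 0 ∨ 0 = 0
¬A → (C ∨ (A ∧ C)) = I → 0 = I
¬(¬A → (C ∨ (A ∧ C))) = ¬I = I
I ∉ {1}.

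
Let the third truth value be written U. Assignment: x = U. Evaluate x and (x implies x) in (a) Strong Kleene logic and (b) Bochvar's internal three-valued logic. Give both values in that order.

In Strong Kleene logic: x implies x = U implies U = U  [not U or U]
x and (x implies x) = U and U = U
In Bochvar's internal three-valued logic: x implies x = U implies U = U  [any arg is the third value ⇒ result is the third value]
x and (x implies x) = U and U = U

U; U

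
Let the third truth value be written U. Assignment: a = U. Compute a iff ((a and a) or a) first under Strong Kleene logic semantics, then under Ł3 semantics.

In Strong Kleene logic: a and a = U and U = U
(a and a) or a = U or U = U
a iff ((a and a) or a) = U iff U = U
In Ł3: a and a = U and U = U
(a and a) or a = U or U = U
a iff ((a and a) or a) = U iff U = ⊤  [1 − |½−½|]
They differ because Strong Kleene logic and Ł3 treat U differently under implication.

U; ⊤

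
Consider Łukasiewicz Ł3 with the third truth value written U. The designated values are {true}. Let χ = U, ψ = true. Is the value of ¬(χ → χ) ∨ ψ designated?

Yes

χ → χ = U → U = true  [min(1, 1−½+½)]
¬(χ → χ) = ¬true = false
¬(χ → χ) ∨ ψ = false ∨ true = true
true ∈ {true}.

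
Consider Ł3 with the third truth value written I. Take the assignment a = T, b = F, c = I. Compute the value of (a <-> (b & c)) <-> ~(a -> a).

b & c = F & I = F
a <-> (b & c) = T <-> F = F
a -> a = T -> T = T
~(a -> a) = ~T = F
(a <-> (b & c)) <-> ~(a -> a) = F <-> F = T

T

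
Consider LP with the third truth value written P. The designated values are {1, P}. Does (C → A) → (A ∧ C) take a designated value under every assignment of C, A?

No

Countermodel: C=0, A=1 gives 0, which is not designated.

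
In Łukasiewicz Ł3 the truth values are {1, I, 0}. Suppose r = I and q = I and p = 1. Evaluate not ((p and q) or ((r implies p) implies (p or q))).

p and q = 1 and I = I
r implies p = I implies 1 = 1  [min(1, 1−½+1)]
p or q = 1 or I = 1
(r implies p) implies (p or q) = 1 implies 1 = 1
(p and q) or ((r implies p) implies (p or q)) = I or 1 = 1
not ((p and q) or ((r implies p) implies (p or q))) = not 1 = 0

0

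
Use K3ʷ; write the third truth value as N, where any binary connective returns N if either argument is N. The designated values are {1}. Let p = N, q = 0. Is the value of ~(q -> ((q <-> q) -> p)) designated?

No

q <-> q = 0 <-> 0 = 1
(q <-> q) -> p = 1 -> N = N  [any arg is the third value ⇒ result is the third value]
q -> ((q <-> q) -> p) = 0 -> N = N
~(q -> ((q <-> q) -> p)) = ~N = N
N ∉ {1}.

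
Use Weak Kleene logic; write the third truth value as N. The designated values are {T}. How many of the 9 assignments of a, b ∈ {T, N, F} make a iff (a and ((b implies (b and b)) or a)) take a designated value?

Designated under: (a=T, b=T); (a=T, b=F); (a=F, b=T); (a=F, b=F).

4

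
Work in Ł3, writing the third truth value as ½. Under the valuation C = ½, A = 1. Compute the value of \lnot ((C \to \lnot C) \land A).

0

\lnot C = \lnot ½ = ½
C \to \lnot C = ½ \to ½ = 1  [min(1, 1−½+½)]
(C \to \lnot C) \land A = 1 \land 1 = 1
\lnot ((C \to \lnot C) \land A) = \lnot 1 = 0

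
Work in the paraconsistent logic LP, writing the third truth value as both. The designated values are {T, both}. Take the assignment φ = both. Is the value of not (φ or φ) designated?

φ or φ = both or both = both
not (φ or φ) = not both = both
both ∈ {T, both}.

Yes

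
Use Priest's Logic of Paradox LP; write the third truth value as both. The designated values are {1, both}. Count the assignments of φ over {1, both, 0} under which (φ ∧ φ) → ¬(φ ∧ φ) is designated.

2

φ=1: 0 ·
φ=both: both ✓
φ=0: 1 ✓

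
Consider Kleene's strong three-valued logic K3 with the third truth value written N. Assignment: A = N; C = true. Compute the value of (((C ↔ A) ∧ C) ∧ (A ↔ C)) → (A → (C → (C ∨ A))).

C ↔ A = true ↔ N = N
(C ↔ A) ∧ C = N ∧ true = N
A ↔ C = N ↔ true = N
((C ↔ A) ∧ C) ∧ (A ↔ C) = N ∧ N = N
C ∨ A = true ∨ N = true
C → (C ∨ A) = true → true = true
A → (C → (C ∨ A)) = N → true = true  [¬N ∨ true]
(((C ↔ A) ∧ C) ∧ (A ↔ C)) → (A → (C → (C ∨ A))) = N → true = true

true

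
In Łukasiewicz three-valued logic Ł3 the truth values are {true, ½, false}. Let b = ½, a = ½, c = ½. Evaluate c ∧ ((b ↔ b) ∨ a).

b ↔ b = ½ ↔ ½ = true
(b ↔ b) ∨ a = true ∨ ½ = true
c ∧ ((b ↔ b) ∨ a) = ½ ∧ true = ½

½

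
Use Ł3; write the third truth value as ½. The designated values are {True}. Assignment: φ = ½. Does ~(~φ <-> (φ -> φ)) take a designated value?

No

~φ = ~½ = ½
φ -> φ = ½ -> ½ = True  [min(1, 1−½+½)]
~φ <-> (φ -> φ) = ½ <-> True = ½
~(~φ <-> (φ -> φ)) = ~½ = ½
½ ∉ {True}.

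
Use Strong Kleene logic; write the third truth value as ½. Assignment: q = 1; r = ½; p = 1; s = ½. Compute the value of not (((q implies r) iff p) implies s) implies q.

q implies r = 1 implies ½ = ½  [not 1 or ½]
(q implies r) iff p = ½ iff 1 = ½
((q implies r) iff p) implies s = ½ implies ½ = ½
not (((q implies r) iff p) implies s) = not ½ = ½
not (((q implies r) iff p) implies s) implies q = ½ implies 1 = 1

1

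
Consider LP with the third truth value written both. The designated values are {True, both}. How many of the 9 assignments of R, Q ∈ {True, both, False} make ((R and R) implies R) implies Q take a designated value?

Of the 9 assignments, 7 give a value in {True, both}.

7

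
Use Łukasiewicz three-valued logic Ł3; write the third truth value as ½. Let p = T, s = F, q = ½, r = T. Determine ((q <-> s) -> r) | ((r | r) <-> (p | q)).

T

q <-> s = ½ <-> F = ½
(q <-> s) -> r = ½ -> T = T
r | r = T | T = T
p | q = T | ½ = T
(r | r) <-> (p | q) = T <-> T = T
((q <-> s) -> r) | ((r | r) <-> (p | q)) = T | T = T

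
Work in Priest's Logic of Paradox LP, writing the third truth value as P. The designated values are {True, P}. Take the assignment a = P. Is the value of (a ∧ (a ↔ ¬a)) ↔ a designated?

Yes

¬a = ¬P = P
a ↔ ¬a = P ↔ P = P
a ∧ (a ↔ ¬a) = P ∧ P = P
(a ∧ (a ↔ ¬a)) ↔ a = P ↔ P = P
P ∈ {True, P}.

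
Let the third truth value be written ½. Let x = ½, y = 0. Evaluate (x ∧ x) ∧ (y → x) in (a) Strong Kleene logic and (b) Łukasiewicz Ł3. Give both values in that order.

½; ½

In Strong Kleene logic: x ∧ x = ½ ∧ ½ = ½
y → x = 0 → ½ = 1  [¬0 ∨ ½]
(x ∧ x) ∧ (y → x) = ½ ∧ 1 = ½
In Łukasiewicz Ł3: x ∧ x = ½ ∧ ½ = ½
y → x = 0 → ½ = 1
(x ∧ x) ∧ (y → x) = ½ ∧ 1 = ½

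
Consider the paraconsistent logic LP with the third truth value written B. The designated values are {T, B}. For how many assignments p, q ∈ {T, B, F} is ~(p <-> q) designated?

Of the 9 assignments, 7 give a value in {T, B}.

7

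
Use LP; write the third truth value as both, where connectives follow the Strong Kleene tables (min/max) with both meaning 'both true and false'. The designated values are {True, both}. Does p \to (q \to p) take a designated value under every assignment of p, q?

Every assignment of p, q over {True, both, False} gives a value in {True, both}.
In particular, with p=both, q=both: p \to (q \to p) = both.

Yes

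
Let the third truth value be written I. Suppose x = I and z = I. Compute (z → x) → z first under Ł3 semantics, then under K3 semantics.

In Ł3: z → x = I → I = ⊤
(z → x) → z = ⊤ → I = I
In K3: z → x = I → I = I  [¬I ∨ I]
(z → x) → z = I → I = I

I; I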